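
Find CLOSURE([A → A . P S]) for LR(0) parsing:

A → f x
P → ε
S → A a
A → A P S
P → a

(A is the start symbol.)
{ [A → A . P S], [P → . a], [P → .] }

To compute CLOSURE, for each item [A → α.Bβ] where B is a non-terminal, add [B → .γ] for all productions B → γ; repeat for the newly added items until nothing changes.

Start with: [A → A . P S]
  [A → A . P S] has the dot before P: add [P → .], [P → . a]
No further items can be added.

CLOSURE = { [A → A . P S], [P → . a], [P → .] }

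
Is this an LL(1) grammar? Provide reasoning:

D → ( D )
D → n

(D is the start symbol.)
Yes, the grammar is LL(1).

For D:
  PREDICT(D → '(' D ')') = { '(' }
  PREDICT(D → n) = { 'n' }

All predict sets are disjoint. The grammar IS LL(1).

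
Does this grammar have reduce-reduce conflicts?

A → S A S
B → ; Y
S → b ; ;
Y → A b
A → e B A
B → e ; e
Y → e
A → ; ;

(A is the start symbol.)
No reduce-reduce conflicts

Augment with A' → A and build the canonical LR(0) collection (I0 = CLOSURE({[A' → . A]}), then GOTO on every symbol after a dot until no new states appear). It has 21 states:
  I0: { [A → . ; ;], [A → . S A S], [A → . e B A], [A' → . A], [S → . b ; ;] }  — shift
  I1: { [A → ; . ;] }  — shift
  I2: { [A' → A .] }  — accept
  I3: { [A → . ; ;], [A → . S A S], [A → . e B A], [A → S . A S], [S → . b ; ;] }  — shift
  I4: { [S → b . ; ;] }  — shift
  I5: { [A → e . B A], [B → . ; Y], [B → . e ; e] }  — shift
  I6: { [A → . ; ;], [A → . S A S], [A → . e B A], [B → ; . Y], [S → . b ; ;], [Y → . A b], [Y → . e] }  — shift
  I7: { [A → . ; ;], [A → . S A S], [A → . e B A], [A → e B . A], [S → . b ; ;] }  — shift
  I8: { [B → e . ; e] }  — shift
  I9: { [B → e ; . e] }  — shift
  I10: { [B → e ; e .] }  — reduce
  I11: { [A → e B A .] }  — reduce
  I12: { [Y → A . b] }  — shift
  I13: { [B → ; Y .] }  — reduce
  I14: { [A → e . B A], [B → . ; Y], [B → . e ; e], [Y → e .] }  — shift, reduce
  I15: { [Y → A b .] }  — reduce
  I16: { [S → b ; . ;] }  — shift
  I17: { [S → b ; ; .] }  — reduce
  I18: { [A → S A . S], [S → . b ; ;] }  — shift
  I19: { [A → S A S .] }  — reduce
  I20: { [A → ; ; .] }  — reduce

No state contains more than one complete item.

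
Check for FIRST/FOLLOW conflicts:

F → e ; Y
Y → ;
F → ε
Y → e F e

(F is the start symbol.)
A FIRST/FOLLOW conflict occurs when a non-terminal N has a nullable alternative N → β (β ⇒* ε) and another alternative N → α with FIRST(α) ∩ FOLLOW(N) ≠ ∅: on such a lookahead the parser cannot decide between expanding α and letting N vanish via β.

Nullable non-terminals: F.

F: nullable alternative(s) F → ε; FOLLOW(F) = { $, 'e' }
  F → e ; Y: FIRST \ {ε} = { 'e' } — overlaps FOLLOW(F) on { 'e' }: CONFLICT
  F → ε: FIRST \ {ε} = { } — this is the only nullable alternative, skip

Y has no nullable alternative, so no FIRST/FOLLOW check is needed there.

So the grammar has 1 FIRST/FOLLOW conflict (marked CONFLICT above).

Answer: Yes. F → e ';' Y with FOLLOW(F) on { 'e' }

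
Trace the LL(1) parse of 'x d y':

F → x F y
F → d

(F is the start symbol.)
LL(1) parsing maintains a stack (initially the start symbol over $) and the input. At each step: if the stack top is a terminal, match it against the current input token; if it is a non-terminal N, replace it with the RHS of M[N, lookahead] (the unique production whose predict set contains the lookahead).

Stack is shown with the top on the left.

Stack    Input    Action
------------------------
F $      x d y $  output F → x F y
x F y $  x d y $  match 'x'
F y $    d y $    output F → d
d y $    d y $    match 'd'
y $      y $      match 'y'
$        $        accept

The string is accepted.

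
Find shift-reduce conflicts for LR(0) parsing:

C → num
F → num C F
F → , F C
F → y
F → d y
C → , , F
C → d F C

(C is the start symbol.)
No shift-reduce conflicts

A shift-reduce conflict occurs when an LR(0) state has both:
  - a complete (reduce) item [A → α .] (dot at the end), and
  - a shift item [B → β . c γ] (dot before a terminal).

Augment with C' → C and build the canonical LR(0) collection (I0 = CLOSURE({[C' → . C]}), then GOTO on every symbol after a dot until no new states appear). It has 18 states:
  I0: { [C → . , , F], [C → . d F C], [C → . num], [C' → . C] }  — shift
  I1: { [C → , . , F] }  — shift
  I2: { [C' → C .] }  — accept
  I3: { [C → d . F C], [F → . , F C], [F → . d y], [F → . num C F], [F → . y] }  — shift
  I4: { [C → num .] }  — reduce
  I5: { [F → , . F C], [F → . , F C], [F → . d y], [F → . num C F], [F → . y] }  — shift
  I6: { [C → . , , F], [C → . d F C], [C → . num], [C → d F . C] }  — shift
  I7: { [F → d . y] }  — shift
  I8: { [C → . , , F], [C → . d F C], [C → . num], [F → num . C F] }  — shift
  I9: { [F → y .] }  — reduce
  I10: { [F → . , F C], [F → . d y], [F → . num C F], [F → . y], [F → num C . F] }  — shift
  I11: { [F → num C F .] }  — reduce
  I12: { [F → d y .] }  — reduce
  I13: { [C → d F C .] }  — reduce
  I14: { [C → . , , F], [C → . d F C], [C → . num], [F → , F . C] }  — shift
  I15: { [F → , F C .] }  — reduce
  I16: { [C → , , . F], [F → . , F C], [F → . d y], [F → . num C F], [F → . y] }  — shift
  I17: { [C → , , F .] }  — reduce

No state contains both a complete item and a shift item.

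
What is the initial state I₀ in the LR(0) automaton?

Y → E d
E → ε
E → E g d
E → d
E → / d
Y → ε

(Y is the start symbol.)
{ [E → . / d], [E → . E g d], [E → . d], [E → .], [Y → . E d], [Y → .], [Y' → . Y] }

First, augment the grammar with Y' → Y
I₀ = CLOSURE({ [Y' → . Y] }):
  [Y' → . Y] has the dot before Y: add [Y → . E d], [Y → .]
  [Y → . E d] has the dot before E: add [E → .], [E → . E g d], [E → . d], [E → . / d]
No further items can be added.

I₀ = { [E → . / d], [E → . E g d], [E → . d], [E → .], [Y → . E d], [Y → .], [Y' → . Y] }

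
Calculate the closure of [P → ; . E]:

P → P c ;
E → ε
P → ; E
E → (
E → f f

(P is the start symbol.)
{ [E → . (], [E → . f f], [E → .], [P → ; . E] }

To compute CLOSURE, for each item [A → α.Bβ] where B is a non-terminal, add [B → .γ] for all productions B → γ; repeat for the newly added items until nothing changes.

Start with: [P → ; . E]
  [P → ; . E] has the dot before E: add [E → .], [E → . (], [E → . f f]
No further items can be added.

CLOSURE = { [E → . (], [E → . f f], [E → .], [P → ; . E] }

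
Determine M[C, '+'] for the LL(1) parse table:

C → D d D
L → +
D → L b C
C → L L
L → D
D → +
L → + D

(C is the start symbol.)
C → D d D, C → L L

To find M[C, '+'], we find productions for C where '+' is in the predict set (PREDICT(N → α) = (FIRST(α) \ {ε}) ∪ (FOLLOW(N) if α ⇒* ε)).

Relevant sets:
  FIRST(D) = { '+' }
  FIRST(L) = { '+' }

C → D d D: PREDICT = { '+' }
  '+' is in predict set, so this production goes in M[C, '+']
C → L L: PREDICT = { '+' }
  '+' is in predict set, so this production goes in M[C, '+']

M[C, '+'] = C → D d D, C → L L  (a multiply-defined cell — the grammar is not LL(1))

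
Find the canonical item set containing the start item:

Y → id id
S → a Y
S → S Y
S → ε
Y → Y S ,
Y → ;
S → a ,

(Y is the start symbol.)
{ [Y → . ;], [Y → . Y S ,], [Y → . id id], [Y' → . Y] }

First, augment the grammar with Y' → Y
I₀ = CLOSURE({ [Y' → . Y] }):
  [Y' → . Y] has the dot before Y: add [Y → . id id], [Y → . Y S ,], [Y → . ;]
No further items can be added.

I₀ = { [Y → . ;], [Y → . Y S ,], [Y → . id id], [Y' → . Y] }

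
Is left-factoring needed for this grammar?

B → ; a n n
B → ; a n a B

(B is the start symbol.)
Left-factoring is needed when two productions for the same non-terminal
share a common prefix on the right-hand side.

Productions for B:
  B → ; a n n
  B → ; a n a B

Found common prefix '; a n' in productions for B

Answer: Yes, B has productions with common prefix '; a n'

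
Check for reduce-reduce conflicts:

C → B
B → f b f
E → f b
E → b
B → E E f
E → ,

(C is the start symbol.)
No reduce-reduce conflicts

A reduce-reduce conflict occurs when an LR(0) state has two complete items [A → α .] and [B → β .] — both call for a reduction, and with no lookahead the parser cannot choose between them.

Augment with C' → C and build the canonical LR(0) collection (I0 = CLOSURE({[C' → . C]}), then GOTO on every symbol after a dot until no new states appear). It has 13 states:
  I0: { [B → . E E f], [B → . f b f], [C → . B], [C' → . C], [E → . ,], [E → . b], [E → . f b] }  — shift
  I1: { [E → , .] }  — reduce
  I2: { [C → B .] }  — reduce
  I3: { [C' → C .] }  — accept
  I4: { [B → E . E f], [E → . ,], [E → . b], [E → . f b] }  — shift
  I5: { [E → b .] }  — reduce
  I6: { [B → f . b f], [E → f . b] }  — shift
  I7: { [B → f b . f], [E → f b .] }  — shift, reduce
  I8: { [B → f b f .] }  — reduce
  I9: { [B → E E . f] }  — shift
  I10: { [E → f . b] }  — shift
  I11: { [E → f b .] }  — reduce
  I12: { [B → E E f .] }  — reduce

No state contains more than one complete item.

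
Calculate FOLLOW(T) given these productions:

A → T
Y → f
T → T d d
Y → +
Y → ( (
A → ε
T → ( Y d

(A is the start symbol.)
{ $, 'd' }

To compute FOLLOW(T), find every occurrence of T on a right-hand side N → α T β: add FIRST(β) \ {ε}, and if β is empty or nullable also add FOLLOW(N). Iterate to a fixed point.

In A → T: T is at the end, add FOLLOW(A)
In T → T d d: T is followed by d d, add FIRST(d d) \ {ε} = { 'd' }

The FOLLOW sets referred to above (computed the same way, to a fixed point):
  FOLLOW(A) = { $ }

Taking the union: FOLLOW(T) = { $, 'd' }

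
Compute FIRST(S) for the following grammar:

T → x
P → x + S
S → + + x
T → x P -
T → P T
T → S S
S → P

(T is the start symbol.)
{ '+', 'x' }

To compute FIRST(S), examine every production with S on the left-hand side, reading each right-hand side left to right until a non-nullable symbol is reached.

FIRST sets of the other non-terminals involved (by the same procedure, iterated to a fixed point):
  FIRST(P) = { 'x' }

From S → + + x:
  - '+' is a terminal: add '+' and stop
From S → P:
  - P is a non-terminal: add FIRST(P) \ {ε} = { 'x' }
    P is not nullable, so stop

Collecting: FIRST(S) = { '+', 'x' }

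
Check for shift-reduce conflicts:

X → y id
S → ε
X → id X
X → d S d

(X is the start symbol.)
No shift-reduce conflicts

Augment with X' → X and build the canonical LR(0) collection (I0 = CLOSURE({[X' → . X]}), then GOTO on every symbol after a dot until no new states appear). It has 9 states:
  I0: { [X → . d S d], [X → . id X], [X → . y id], [X' → . X] }  — shift
  I1: { [X' → X .] }  — accept
  I2: { [S → .], [X → d . S d] }  — reduce
  I3: { [X → . d S d], [X → . id X], [X → . y id], [X → id . X] }  — shift
  I4: { [X → y . id] }  — shift
  I5: { [X → y id .] }  — reduce
  I6: { [X → id X .] }  — reduce
  I7: { [X → d S . d] }  — shift
  I8: { [X → d S d .] }  — reduce

No state contains both a complete item and a shift item.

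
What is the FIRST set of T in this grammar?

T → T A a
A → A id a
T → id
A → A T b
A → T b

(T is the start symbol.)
To compute FIRST(T), examine every production with T on the left-hand side, reading each right-hand side left to right until a non-nullable symbol is reached.

From T → T A a:
  - T is the symbol being defined: contributes nothing new
    T is not nullable, so stop
From T → id:
  - id is a terminal: add 'id' and stop

Collecting: FIRST(T) = { 'id' }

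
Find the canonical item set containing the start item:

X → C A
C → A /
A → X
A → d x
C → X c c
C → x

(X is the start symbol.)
First, augment the grammar with X' → X
I₀ = CLOSURE({ [X' → . X] }):
  [X' → . X] has the dot before X: add [X → . C A]
  [X → . C A] has the dot before C: add [C → . A /], [C → . X c c], [C → . x]
  [C → . A /] has the dot before A: add [A → . X], [A → . d x]
No further items can be added.

I₀ = { [A → . X], [A → . d x], [C → . A /], [C → . X c c], [C → . x], [X → . C A], [X' → . X] }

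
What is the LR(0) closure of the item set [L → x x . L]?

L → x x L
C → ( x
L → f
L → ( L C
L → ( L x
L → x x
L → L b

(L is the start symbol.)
{ [L → . ( L C], [L → . ( L x], [L → . L b], [L → . f], [L → . x x L], [L → . x x], [L → x x . L] }

To compute CLOSURE, for each item [A → α.Bβ] where B is a non-terminal, add [B → .γ] for all productions B → γ; repeat for the newly added items until nothing changes.

Start with: [L → x x . L]
  [L → x x . L] has the dot before L: add [L → . x x L], [L → . f], [L → . ( L C], [L → . ( L x], [L → . x x], [L → . L b]
No further items can be added.

CLOSURE = { [L → . ( L C], [L → . ( L x], [L → . L b], [L → . f], [L → . x x L], [L → . x x], [L → x x . L] }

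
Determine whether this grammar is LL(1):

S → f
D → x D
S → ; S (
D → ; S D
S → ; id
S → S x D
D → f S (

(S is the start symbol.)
A grammar is LL(1) if for each non-terminal N with multiple productions, the predict sets of those productions are pairwise disjoint, where PREDICT(N → α) = (FIRST(α) \ {ε}) ∪ (FOLLOW(N) if α ⇒* ε).

Relevant sets:
  FIRST(S) = { ';', 'f' }

For S:
  PREDICT(S → f) = { 'f' }
  PREDICT(S → ';' S '(') = { ';' }
  PREDICT(S → ';' id) = { ';' }
  PREDICT(S → S x D) = { ';', 'f' }
For D:
  PREDICT(D → x D) = { 'x' }
  PREDICT(D → ';' S D) = { ';' }
  PREDICT(D → f S '(') = { 'f' }

Conflict found: Predict set conflict for S: { 'f' }
The grammar is NOT LL(1).

Answer: No. Predict set conflict for S: { 'f' }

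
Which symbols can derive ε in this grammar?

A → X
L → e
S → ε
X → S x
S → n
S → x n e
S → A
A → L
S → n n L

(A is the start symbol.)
A non-terminal is nullable if it can derive ε (the empty string): either it has an ε-production, or it has a production whose right-hand side consists entirely of nullable non-terminals.

ε-productions: S → ε
So S is immediately nullable.
No further non-terminal can be added: every production for the remaining non-terminals contains a terminal or a non-nullable non-terminal.
Nullable = { 'S' }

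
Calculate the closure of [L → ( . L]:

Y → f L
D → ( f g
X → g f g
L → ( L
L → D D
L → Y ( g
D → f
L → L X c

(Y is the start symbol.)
{ [D → . ( f g], [D → . f], [L → ( . L], [L → . ( L], [L → . D D], [L → . L X c], [L → . Y ( g], [Y → . f L] }

Start with: [L → ( . L]
  [L → ( . L] has the dot before L: add [L → . ( L], [L → . D D], [L → . Y ( g], [L → . L X c]
  [L → . D D] has the dot before D: add [D → . ( f g], [D → . f]
  [L → . Y ( g] has the dot before Y: add [Y → . f L]
No further items can be added.

CLOSURE = { [D → . ( f g], [D → . f], [L → ( . L], [L → . ( L], [L → . D D], [L → . L X c], [L → . Y ( g], [Y → . f L] }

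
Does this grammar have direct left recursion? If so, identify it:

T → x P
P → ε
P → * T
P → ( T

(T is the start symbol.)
Direct left recursion occurs when N → N α for some non-terminal N (the right-hand side begins with the left-hand side itself).

T → x P: starts with x
P → ε: starts with ε
P → * T: starts with '*'
P → ( T: starts with '('

No direct left recursion found.

Answer: No direct left recursion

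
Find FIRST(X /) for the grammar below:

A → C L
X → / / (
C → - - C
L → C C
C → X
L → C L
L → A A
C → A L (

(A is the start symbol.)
{ '/' }

FIRST sets of the non-terminals involved (from the grammar, by fixed-point iteration):
  FIRST(X) = { '/' }

To compute FIRST(X /), process the symbols left to right:
Symbol X is a non-terminal. Add FIRST(X) \ {ε} = { '/' }
X is not nullable (ε ∉ FIRST(X)), so stop here.
FIRST(X /) = { '/' }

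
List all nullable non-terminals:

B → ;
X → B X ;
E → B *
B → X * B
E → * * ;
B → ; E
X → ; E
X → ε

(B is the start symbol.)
{ 'X' }

ε-productions: X → ε
So X is immediately nullable.
No further non-terminal can be added: every production for the remaining non-terminals contains a terminal or a non-nullable non-terminal.
Nullable = { 'X' }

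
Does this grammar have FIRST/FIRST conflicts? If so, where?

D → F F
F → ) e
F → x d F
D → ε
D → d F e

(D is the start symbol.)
FIRST sets of the non-terminals at (or reachable through a nullable prefix from) the front of some alternative:
  FIRST(F) = { ')', 'x' }

Productions for D:
  D → F F: FIRST = { ')', 'x' }
  D → ε: FIRST = { ε }
  D → d F e: FIRST = { 'd' }
Productions for F:
  F → ) e: FIRST = { ')' }
  F → x d F: FIRST = { 'x' }

All alternatives of each non-terminal have pairwise disjoint FIRST sets.

Answer: No FIRST/FIRST conflicts.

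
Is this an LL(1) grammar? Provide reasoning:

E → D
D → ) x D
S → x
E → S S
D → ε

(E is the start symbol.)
A grammar is LL(1) if for each non-terminal N with multiple productions, the predict sets of those productions are pairwise disjoint, where PREDICT(N → α) = (FIRST(α) \ {ε}) ∪ (FOLLOW(N) if α ⇒* ε).

Relevant sets:
  FIRST(D) = { ')', ε }
  FIRST(S) = { 'x' }
  FOLLOW(E) = { $ }
  FOLLOW(D) = { $ }

For E:
  PREDICT(E → D) = { $, ')' }
  PREDICT(E → S S) = { 'x' }
For D:
  PREDICT(D → ')' x D) = { ')' }
  PREDICT(D → ε) = { $ }
S has a single production, so nothing to check there.

All predict sets are disjoint. The grammar IS LL(1).

Answer: Yes, the grammar is LL(1).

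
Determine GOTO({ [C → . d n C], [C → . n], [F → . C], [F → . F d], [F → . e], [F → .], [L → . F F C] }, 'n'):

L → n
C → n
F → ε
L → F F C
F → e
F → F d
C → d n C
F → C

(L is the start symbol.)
{ [C → n .] }

GOTO(I, 'n') = CLOSURE({ [A → αX.β] : [A → α.Xβ] ∈ I, X = 'n' })

Items with dot before 'n', with the dot advanced:
  [C → . n] → [C → n .]
Closure adds nothing (no advanced item has the dot before a non-terminal).

GOTO = { [C → n .] }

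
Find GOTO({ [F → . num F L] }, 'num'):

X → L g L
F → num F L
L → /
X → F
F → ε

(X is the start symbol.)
{ [F → . num F L], [F → .], [F → num . F L] }

GOTO(I, 'num') = CLOSURE({ [A → αX.β] : [A → α.Xβ] ∈ I, X = 'num' })

Items with dot before 'num', with the dot advanced:
  [F → . num F L] → [F → num . F L]
Closure of the advanced items:
  [F → num . F L] has the dot before F: add [F → . num F L], [F → .]

GOTO = { [F → . num F L], [F → .], [F → num . F L] }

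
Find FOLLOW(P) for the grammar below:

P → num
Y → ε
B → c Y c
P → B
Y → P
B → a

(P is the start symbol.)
P is the start symbol, so $ ∈ FOLLOW(P).
In Y → P: P is at the end, add FOLLOW(Y)

The FOLLOW sets referred to above (computed the same way, to a fixed point):
  FOLLOW(Y) = { 'c' }

Taking the union: FOLLOW(P) = { $, 'c' }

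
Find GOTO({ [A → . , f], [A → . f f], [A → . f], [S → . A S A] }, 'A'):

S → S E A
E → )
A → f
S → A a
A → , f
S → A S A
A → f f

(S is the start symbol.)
{ [A → . , f], [A → . f f], [A → . f], [S → . A S A], [S → . A a], [S → . S E A], [S → A . S A] }

GOTO(I, 'A') = CLOSURE({ [A → αX.β] : [A → α.Xβ] ∈ I, X = 'A' })

Items with dot before 'A', with the dot advanced:
  [S → . A S A] → [S → A . S A]
Closure of the advanced items:
  [S → A . S A] has the dot before S: add [S → . S E A], [S → . A a], [S → . A S A]
  [S → . A a] has the dot before A: add [A → . f], [A → . , f], [A → . f f]

GOTO = { [A → . , f], [A → . f f], [A → . f], [S → . A S A], [S → . A a], [S → . S E A], [S → A . S A] }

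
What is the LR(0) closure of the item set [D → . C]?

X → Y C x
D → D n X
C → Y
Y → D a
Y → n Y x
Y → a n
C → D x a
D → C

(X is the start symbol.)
{ [C → . D x a], [C → . Y], [D → . C], [D → . D n X], [Y → . D a], [Y → . a n], [Y → . n Y x] }

To compute CLOSURE, for each item [A → α.Bβ] where B is a non-terminal, add [B → .γ] for all productions B → γ; repeat for the newly added items until nothing changes.

Start with: [D → . C]
  [D → . C] has the dot before C: add [C → . Y], [C → . D x a]
  [C → . Y] has the dot before Y: add [Y → . D a], [Y → . n Y x], [Y → . a n]
  [C → . D x a] has the dot before D: add [D → . D n X]
No further items can be added.

CLOSURE = { [C → . D x a], [C → . Y], [D → . C], [D → . D n X], [Y → . D a], [Y → . a n], [Y → . n Y x] }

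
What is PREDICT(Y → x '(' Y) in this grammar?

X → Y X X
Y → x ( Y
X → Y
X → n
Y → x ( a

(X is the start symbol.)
{ 'x' }

PREDICT(Y → x '(' Y) = (FIRST(RHS) \ {ε}) ∪ (FOLLOW(Y) if ε ∈ FIRST(RHS), i.e. RHS ⇒* ε)
FIRST(x '(' Y) = { 'x' }
ε ∉ FIRST(x '(' Y), so FOLLOW(Y) is not added.
PREDICT(Y → x '(' Y) = { 'x' }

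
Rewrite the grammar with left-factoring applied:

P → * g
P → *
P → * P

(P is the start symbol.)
P → * P'
P' → g
P' → ε
P' → P

Left-factoring transforms A → αβ₁ | αβ₂ into A → αA' and A' → β₁ | β₂
(α is the longest common prefix among the alternatives). Repeat until
no nonterminal has two alternatives with a common prefix.

Round 1: P has alternatives sharing prefix '*'. Introduce P': P → * P'
  Add: P' → g
  Add: P' → ε
  Add: P' → P

No remaining common prefixes — done.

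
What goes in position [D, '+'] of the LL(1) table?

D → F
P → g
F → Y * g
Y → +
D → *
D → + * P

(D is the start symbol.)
To find M[D, '+'], we find productions for D where '+' is in the predict set (PREDICT(N → α) = (FIRST(α) \ {ε}) ∪ (FOLLOW(N) if α ⇒* ε)).

Relevant sets:
  FIRST(F) = { '+' }

D → F: PREDICT = { '+' }
  '+' is in predict set, so this production goes in M[D, '+']
D → *: PREDICT = { '*' }
D → + * P: PREDICT = { '+' }
  '+' is in predict set, so this production goes in M[D, '+']

M[D, '+'] = D → F, D → + * P  (a multiply-defined cell — the grammar is not LL(1))

Answer: D → F, D → + * P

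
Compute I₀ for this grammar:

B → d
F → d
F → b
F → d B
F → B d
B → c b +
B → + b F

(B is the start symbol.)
First, augment the grammar with B' → B
I₀ = CLOSURE({ [B' → . B] }):
  [B' → . B] has the dot before B: add [B → . d], [B → . c b +], [B → . + b F]
No further items can be added.

I₀ = { [B → . + b F], [B → . c b +], [B → . d], [B' → . B] }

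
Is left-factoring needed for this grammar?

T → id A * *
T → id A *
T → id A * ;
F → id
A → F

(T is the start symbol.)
Yes, T has productions with common prefix 'id A *'

Left-factoring is needed when two productions for the same non-terminal
share a common prefix on the right-hand side.

Productions for T:
  T → id A * *
  T → id A *
  T → id A * ;

Found common prefix 'id A *' in productions for T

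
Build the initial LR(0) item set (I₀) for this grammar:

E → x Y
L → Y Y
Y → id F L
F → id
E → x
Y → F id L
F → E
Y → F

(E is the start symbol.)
{ [E → . x Y], [E → . x], [E' → . E] }

First, augment the grammar with E' → E
I₀ = CLOSURE({ [E' → . E] }):
  [E' → . E] has the dot before E: add [E → . x Y], [E → . x]
No further items can be added.

I₀ = { [E → . x Y], [E → . x], [E' → . E] }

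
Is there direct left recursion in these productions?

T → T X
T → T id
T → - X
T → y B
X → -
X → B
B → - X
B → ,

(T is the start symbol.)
Yes, T is left-recursive

Direct left recursion occurs when N → N α for some non-terminal N (the right-hand side begins with the left-hand side itself).

T → T X: LEFT RECURSIVE (starts with T)
T → T id: LEFT RECURSIVE (starts with T)
T → - X: starts with '-'
T → y B: starts with y
X → -: starts with '-'
X → B: starts with B
B → - X: starts with '-'
B → ,: starts with ','

The grammar has direct left recursion on: T.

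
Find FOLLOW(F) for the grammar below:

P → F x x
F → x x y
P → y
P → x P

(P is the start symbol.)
To compute FOLLOW(F), find every occurrence of F on a right-hand side N → α F β: add FIRST(β) \ {ε}, and if β is empty or nullable also add FOLLOW(N). Iterate to a fixed point.

In P → F x x: F is followed by x x, add FIRST(x x) \ {ε} = { 'x' }

Taking the union: FOLLOW(F) = { 'x' }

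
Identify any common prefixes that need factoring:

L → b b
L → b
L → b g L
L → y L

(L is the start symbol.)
Left-factoring is needed when two productions for the same non-terminal
share a common prefix on the right-hand side.

Productions for L:
  L → b b
  L → b
  L → b g L
  L → y L

Found common prefix 'b' in productions for L

Answer: Yes, L has productions with common prefix 'b'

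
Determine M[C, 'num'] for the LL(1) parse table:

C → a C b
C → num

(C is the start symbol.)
To find M[C, 'num'], we find productions for C where 'num' is in the predict set (PREDICT(N → α) = (FIRST(α) \ {ε}) ∪ (FOLLOW(N) if α ⇒* ε)).

C → a C b: PREDICT = { 'a' }
C → num: PREDICT = { 'num' }
  'num' is in predict set, so this production goes in M[C, 'num']

M[C, 'num'] = C → num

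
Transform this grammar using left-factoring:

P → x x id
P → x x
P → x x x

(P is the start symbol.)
Left-factoring transforms A → αβ₁ | αβ₂ into A → αA' and A' → β₁ | β₂
(α is the longest common prefix among the alternatives). Repeat until
no nonterminal has two alternatives with a common prefix.

Round 1: P has alternatives sharing prefix 'x x'. Introduce P': P → x x P'
  Add: P' → id
  Add: P' → ε
  Add: P' → x

No remaining common prefixes — done.

Resulting grammar:
P → x x P'
P' → id
P' → ε
P' → x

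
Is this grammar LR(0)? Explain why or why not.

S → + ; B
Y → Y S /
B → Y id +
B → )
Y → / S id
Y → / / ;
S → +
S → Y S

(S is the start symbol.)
No. Shift-reduce conflict between [S → + .] and [S → + . ; B]

A grammar is LR(0) if no state in the canonical LR(0) collection has:
  - both a shift item (dot before a terminal) and a complete item (shift-reduce conflict), or
  - two or more complete items (reduce-reduce conflict; the accept item [S' → S .] counts as a complete item here).

Augment with S' → S and build the canonical LR(0) collection (I0 = CLOSURE({[S' → . S]}), then GOTO on every symbol after a dot until no new states appear). It has 18 states:
  I0: { [S → . + ; B], [S → . +], [S → . Y S], [S' → . S], [Y → . / / ;], [Y → . / S id], [Y → . Y S /] }  — shift
  I1: { [S → + . ; B], [S → + .] }  — shift, reduce
  I2: { [S → . + ; B], [S → . +], [S → . Y S], [Y → . / / ;], [Y → . / S id], [Y → . Y S /], [Y → / . / ;], [Y → / . S id] }  — shift
  I3: { [S' → S .] }  — accept
  I4: { [S → . + ; B], [S → . +], [S → . Y S], [S → Y . S], [Y → . / / ;], [Y → . / S id], [Y → . Y S /], [Y → Y . S /] }  — shift
  I5: { [S → Y S .], [Y → Y S . /] }  — shift, reduce
  I6: { [Y → Y S / .] }  — reduce
  I7: { [S → . + ; B], [S → . +], [S → . Y S], [Y → . / / ;], [Y → . / S id], [Y → . Y S /], [Y → / . / ;], [Y → / . S id], [Y → / / . ;] }  — shift
  I8: { [Y → / S . id] }  — shift
  I9: { [Y → / S id .] }  — reduce
  I10: { [Y → / / ; .] }  — reduce
  I11: { [B → . )], [B → . Y id +], [S → + ; . B], [Y → . / / ;], [Y → . / S id], [Y → . Y S /] }  — shift
  I12: { [B → ) .] }  — reduce
  I13: { [S → + ; B .] }  — reduce
  I14: { [B → Y . id +], [S → . + ; B], [S → . +], [S → . Y S], [Y → . / / ;], [Y → . / S id], [Y → . Y S /], [Y → Y . S /] }  — shift
  I15: { [Y → Y S . /] }  — shift
  I16: { [B → Y id . +] }  — shift
  I17: { [B → Y id + .] }  — reduce

Conflict in state I1:
  Shift-reduce conflict between [S → + .] and [S → + . ; B]
So the grammar is NOT LR(0).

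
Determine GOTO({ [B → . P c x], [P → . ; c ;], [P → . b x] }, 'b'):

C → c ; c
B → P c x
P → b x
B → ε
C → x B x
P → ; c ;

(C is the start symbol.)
GOTO(I, 'b') = CLOSURE({ [A → αX.β] : [A → α.Xβ] ∈ I, X = 'b' })

Items with dot before 'b', with the dot advanced:
  [P → . b x] → [P → b . x]
Closure adds nothing (no advanced item has the dot before a non-terminal).

GOTO = { [P → b . x] }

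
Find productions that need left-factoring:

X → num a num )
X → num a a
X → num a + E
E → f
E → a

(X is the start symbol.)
Yes, X has productions with common prefix 'num a'

Left-factoring is needed when two productions for the same non-terminal
share a common prefix on the right-hand side.

Productions for X:
  X → num a num )
  X → num a a
  X → num a + E
Productions for E:
  E → f
  E → a

Found common prefix 'num a' in productions for X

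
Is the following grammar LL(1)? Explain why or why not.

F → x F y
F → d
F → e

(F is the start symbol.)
Yes, the grammar is LL(1).

For F:
  PREDICT(F → x F y) = { 'x' }
  PREDICT(F → d) = { 'd' }
  PREDICT(F → e) = { 'e' }

All predict sets are disjoint. The grammar IS LL(1).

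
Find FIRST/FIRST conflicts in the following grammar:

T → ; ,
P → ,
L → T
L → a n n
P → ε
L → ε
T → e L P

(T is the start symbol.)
A FIRST/FIRST conflict occurs when two productions N → α and N → β for the same non-terminal have FIRST(α) ∩ FIRST(β) ≠ ∅ (with ε ∈ FIRST of a nullable right-hand side, so two nullable alternatives also conflict).

FIRST sets of the non-terminals at (or reachable through a nullable prefix from) the front of some alternative:
  FIRST(T) = { ';', 'e' }

Productions for T:
  T → ; ,: FIRST = { ';' }
  T → e L P: FIRST = { 'e' }
Productions for P:
  P → ,: FIRST = { ',' }
  P → ε: FIRST = { ε }
Productions for L:
  L → T: FIRST = { ';', 'e' }
  L → a n n: FIRST = { 'a' }
  L → ε: FIRST = { ε }

All alternatives of each non-terminal have pairwise disjoint FIRST sets.

Answer: No FIRST/FIRST conflicts.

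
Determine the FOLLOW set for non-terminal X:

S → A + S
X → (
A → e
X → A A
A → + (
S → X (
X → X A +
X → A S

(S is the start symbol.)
{ '(', '+', 'e' }

To compute FOLLOW(X), find every occurrence of X on a right-hand side N → α X β: add FIRST(β) \ {ε}, and if β is empty or nullable also add FOLLOW(N). Iterate to a fixed point.

In S → X (: X is followed by '(', add FIRST('(') \ {ε} = { '(' }
In X → X A +: X is followed by A '+', add FIRST(A '+') \ {ε} = { '+', 'e' }

Taking the union: FOLLOW(X) = { '(', '+', 'e' }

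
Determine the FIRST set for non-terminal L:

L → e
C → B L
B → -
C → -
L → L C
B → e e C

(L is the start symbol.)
{ 'e' }

From L → e:
  - e is a terminal: add 'e' and stop
From L → L C:
  - L is the symbol being defined: contributes nothing new
    L is not nullable, so stop

Collecting: FIRST(L) = { 'e' }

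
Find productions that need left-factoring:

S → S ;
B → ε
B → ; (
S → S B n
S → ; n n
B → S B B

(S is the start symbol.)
Yes, S has productions with common prefix 'S'

Left-factoring is needed when two productions for the same non-terminal
share a common prefix on the right-hand side.

Productions for S:
  S → S ;
  S → S B n
  S → ; n n
Productions for B:
  B → ε
  B → ; (
  B → S B B

Found common prefix 'S' in productions for S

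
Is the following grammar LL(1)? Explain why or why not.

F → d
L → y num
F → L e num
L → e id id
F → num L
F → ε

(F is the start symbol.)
A grammar is LL(1) if for each non-terminal N with multiple productions, the predict sets of those productions are pairwise disjoint, where PREDICT(N → α) = (FIRST(α) \ {ε}) ∪ (FOLLOW(N) if α ⇒* ε).

Relevant sets:
  FIRST(L) = { 'e', 'y' }
  FOLLOW(F) = { $ }

For F:
  PREDICT(F → d) = { 'd' }
  PREDICT(F → L e num) = { 'e', 'y' }
  PREDICT(F → num L) = { 'num' }
  PREDICT(F → ε) = { $ }
For L:
  PREDICT(L → y num) = { 'y' }
  PREDICT(L → e id id) = { 'e' }

All predict sets are disjoint. The grammar IS LL(1).

Answer: Yes, the grammar is LL(1).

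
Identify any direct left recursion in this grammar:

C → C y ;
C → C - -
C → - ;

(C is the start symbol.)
Yes, C is left-recursive

Direct left recursion occurs when N → N α for some non-terminal N (the right-hand side begins with the left-hand side itself).

C → C y ;: LEFT RECURSIVE (starts with C)
C → C - -: LEFT RECURSIVE (starts with C)
C → - ;: starts with '-'

The grammar has direct left recursion on: C.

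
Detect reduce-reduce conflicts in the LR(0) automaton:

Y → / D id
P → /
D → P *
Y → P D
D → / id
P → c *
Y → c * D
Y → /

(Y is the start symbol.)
A reduce-reduce conflict occurs when an LR(0) state has two complete items [A → α .] and [B → β .] — both call for a reduction, and with no lookahead the parser cannot choose between them.

Augment with Y' → Y and build the canonical LR(0) collection (I0 = CLOSURE({[Y' → . Y]}), then GOTO on every symbol after a dot until no new states appear). It has 16 states:
  I0: { [P → . /], [P → . c *], [Y → . / D id], [Y → . /], [Y → . P D], [Y → . c * D], [Y' → . Y] }  — shift
  I1: { [D → . / id], [D → . P *], [P → . /], [P → . c *], [P → / .], [Y → / . D id], [Y → / .] }  — shift, 2 reduces
  I2: { [D → . / id], [D → . P *], [P → . /], [P → . c *], [Y → P . D] }  — shift
  I3: { [Y' → Y .] }  — accept
  I4: { [P → c . *], [Y → c . * D] }  — shift
  I5: { [D → . / id], [D → . P *], [P → . /], [P → . c *], [P → c * .], [Y → c * . D] }  — shift, reduce
  I6: { [D → / . id], [P → / .] }  — shift, reduce
  I7: { [Y → c * D .] }  — reduce
  I8: { [D → P . *] }  — shift
  I9: { [P → c . *] }  — shift
  I10: { [P → c * .] }  — reduce
  I11: { [D → P * .] }  — reduce
  I12: { [D → / id .] }  — reduce
  I13: { [Y → P D .] }  — reduce
  I14: { [Y → / D . id] }  — shift
  I15: { [Y → / D id .] }  — reduce

I1 contains complete items [P → / .], [Y → / .] — reduce-reduce conflict.

Answer: Yes — I1: [P → / .] vs [Y → / .]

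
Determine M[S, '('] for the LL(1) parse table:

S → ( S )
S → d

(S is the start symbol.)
To find M[S, '('], we find productions for S where '(' is in the predict set (PREDICT(N → α) = (FIRST(α) \ {ε}) ∪ (FOLLOW(N) if α ⇒* ε)).

S → ( S ): PREDICT = { '(' }
  '(' is in predict set, so this production goes in M[S, '(']
S → d: PREDICT = { 'd' }

M[S, '('] = S → ( S )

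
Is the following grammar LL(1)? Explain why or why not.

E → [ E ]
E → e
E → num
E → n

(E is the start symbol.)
Yes, the grammar is LL(1).

For E:
  PREDICT(E → '[' E ']') = { '[' }
  PREDICT(E → e) = { 'e' }
  PREDICT(E → num) = { 'num' }
  PREDICT(E → n) = { 'n' }

All predict sets are disjoint. The grammar IS LL(1).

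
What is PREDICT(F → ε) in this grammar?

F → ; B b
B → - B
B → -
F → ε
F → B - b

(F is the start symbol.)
{ $ }

PREDICT(F → ε) = (FIRST(RHS) \ {ε}) ∪ (FOLLOW(F) if ε ∈ FIRST(RHS), i.e. RHS ⇒* ε)
The right-hand side is ε (FIRST(ε) = { ε }), so the predict set is FOLLOW(F) = { $ }
PREDICT(F → ε) = { $ }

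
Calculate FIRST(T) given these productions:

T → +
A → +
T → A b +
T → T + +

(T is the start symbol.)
To compute FIRST(T), examine every production with T on the left-hand side, reading each right-hand side left to right until a non-nullable symbol is reached.

FIRST sets of the other non-terminals involved (by the same procedure, iterated to a fixed point):
  FIRST(A) = { '+' }

From T → +:
  - '+' is a terminal: add '+' and stop
From T → A b +:
  - A is a non-terminal: add FIRST(A) \ {ε} = { '+' }
    A is not nullable, so stop
From T → T + +:
  - T is the symbol being defined: contributes nothing new
    T is not nullable, so stop

Collecting: FIRST(T) = { '+' }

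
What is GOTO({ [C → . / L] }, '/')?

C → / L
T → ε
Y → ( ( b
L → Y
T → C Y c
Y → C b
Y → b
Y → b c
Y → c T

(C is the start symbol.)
{ [C → . / L], [C → / . L], [L → . Y], [Y → . ( ( b], [Y → . C b], [Y → . b c], [Y → . b], [Y → . c T] }

GOTO(I, '/') = CLOSURE({ [A → αX.β] : [A → α.Xβ] ∈ I, X = '/' })

Items with dot before '/', with the dot advanced:
  [C → . / L] → [C → / . L]
Closure of the advanced items:
  [C → / . L] has the dot before L: add [L → . Y]
  [L → . Y] has the dot before Y: add [Y → . ( ( b], [Y → . C b], [Y → . b], [Y → . b c], [Y → . c T]
  [Y → . C b] has the dot before C: add [C → . / L]

GOTO = { [C → . / L], [C → / . L], [L → . Y], [Y → . ( ( b], [Y → . C b], [Y → . b c], [Y → . b], [Y → . c T] }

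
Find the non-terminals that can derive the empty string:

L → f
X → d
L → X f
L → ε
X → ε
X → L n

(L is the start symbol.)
{ 'L', 'X' }

ε-productions: L → ε, X → ε
So L, X are immediately nullable.
Every non-terminal is now nullable.
Nullable = { 'L', 'X' }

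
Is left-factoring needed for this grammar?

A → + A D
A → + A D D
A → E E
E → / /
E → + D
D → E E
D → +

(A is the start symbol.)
Left-factoring is needed when two productions for the same non-terminal
share a common prefix on the right-hand side.

Productions for A:
  A → + A D
  A → + A D D
  A → E E
Productions for E:
  E → / /
  E → + D
Productions for D:
  D → E E
  D → +

Found common prefix '+ A D' in productions for A

Answer: Yes, A has productions with common prefix '+ A D'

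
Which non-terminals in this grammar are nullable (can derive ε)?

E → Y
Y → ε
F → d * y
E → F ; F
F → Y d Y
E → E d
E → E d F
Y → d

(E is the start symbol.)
ε-productions: Y → ε
So Y is immediately nullable.
E → Y: every symbol on the right is nullable, so E is nullable too.
No further non-terminal can be added: every production for the remaining non-terminals contains a terminal or a non-nullable non-terminal.
Nullable = { 'E', 'Y' }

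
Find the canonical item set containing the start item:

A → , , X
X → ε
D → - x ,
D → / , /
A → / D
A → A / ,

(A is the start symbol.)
First, augment the grammar with A' → A
I₀ = CLOSURE({ [A' → . A] }):
  [A' → . A] has the dot before A: add [A → . , , X], [A → . / D], [A → . A / ,]
No further items can be added.

I₀ = { [A → . , , X], [A → . / D], [A → . A / ,], [A' → . A] }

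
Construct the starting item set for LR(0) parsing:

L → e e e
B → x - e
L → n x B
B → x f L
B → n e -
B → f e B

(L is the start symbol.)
{ [L → . e e e], [L → . n x B], [L' → . L] }

First, augment the grammar with L' → L
I₀ = CLOSURE({ [L' → . L] }):
  [L' → . L] has the dot before L: add [L → . e e e], [L → . n x B]
No further items can be added.

I₀ = { [L → . e e e], [L → . n x B], [L' → . L] }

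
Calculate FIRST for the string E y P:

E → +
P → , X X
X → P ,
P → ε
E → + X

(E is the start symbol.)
FIRST sets of the non-terminals involved (from the grammar, by fixed-point iteration):
  FIRST(E) = { '+' }

To compute FIRST(E y P), process the symbols left to right:
Symbol E is a non-terminal. Add FIRST(E) \ {ε} = { '+' }
E is not nullable (ε ∉ FIRST(E)), so stop here.
FIRST(E y P) = { '+' }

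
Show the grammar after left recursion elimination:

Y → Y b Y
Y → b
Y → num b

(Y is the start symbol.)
Y is directly left-recursive. The standard transformation for
  A → A α₁ | ... | A α_m | β₁ | ... | β_n
is
  A  → β₁ A' | ... | β_n A'
  A' → α₁ A' | ... | α_m A' | ε

Y → b becomes Y → b Y'
Y → num b becomes Y → num b Y'
Y → Y b Y becomes Y' → b Y Y'
Add Y' → ε

Resulting grammar:
Y → b Y'
Y → num b Y'
Y' → b Y Y'
Y' → ε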